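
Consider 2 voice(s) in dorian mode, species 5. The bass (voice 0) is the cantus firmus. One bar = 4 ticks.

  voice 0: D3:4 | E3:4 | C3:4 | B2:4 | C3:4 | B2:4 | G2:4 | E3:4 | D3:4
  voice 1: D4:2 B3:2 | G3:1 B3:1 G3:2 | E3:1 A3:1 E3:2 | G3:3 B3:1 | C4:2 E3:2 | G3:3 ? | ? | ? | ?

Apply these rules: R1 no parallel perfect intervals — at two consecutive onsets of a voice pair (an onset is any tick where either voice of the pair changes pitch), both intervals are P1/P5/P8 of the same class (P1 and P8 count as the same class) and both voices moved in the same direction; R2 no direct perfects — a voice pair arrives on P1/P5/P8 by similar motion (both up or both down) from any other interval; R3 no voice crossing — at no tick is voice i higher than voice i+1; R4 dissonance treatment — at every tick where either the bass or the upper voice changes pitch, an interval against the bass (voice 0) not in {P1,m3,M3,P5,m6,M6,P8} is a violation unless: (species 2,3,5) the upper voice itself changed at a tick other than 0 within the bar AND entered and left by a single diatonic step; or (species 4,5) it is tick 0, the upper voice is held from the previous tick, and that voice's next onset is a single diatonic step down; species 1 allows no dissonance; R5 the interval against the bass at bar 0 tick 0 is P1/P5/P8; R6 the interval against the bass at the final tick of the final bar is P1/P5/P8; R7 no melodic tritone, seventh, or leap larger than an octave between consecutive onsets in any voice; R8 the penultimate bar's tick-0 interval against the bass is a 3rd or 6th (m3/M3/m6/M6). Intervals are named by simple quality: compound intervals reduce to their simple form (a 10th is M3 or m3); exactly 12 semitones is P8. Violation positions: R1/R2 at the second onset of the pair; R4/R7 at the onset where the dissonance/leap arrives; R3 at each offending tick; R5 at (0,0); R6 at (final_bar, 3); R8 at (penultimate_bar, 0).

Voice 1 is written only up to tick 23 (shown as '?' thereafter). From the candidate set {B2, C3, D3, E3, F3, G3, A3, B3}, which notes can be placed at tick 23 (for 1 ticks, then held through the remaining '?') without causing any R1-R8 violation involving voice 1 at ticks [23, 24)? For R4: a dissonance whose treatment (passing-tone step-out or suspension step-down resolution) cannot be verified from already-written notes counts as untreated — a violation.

{B2, B3, D3, G3}

B2: legal
C3: violates R4
D3: legal
E3: violates R4
F3: violates R4
G3: legal
A3: violates R4
B3: legal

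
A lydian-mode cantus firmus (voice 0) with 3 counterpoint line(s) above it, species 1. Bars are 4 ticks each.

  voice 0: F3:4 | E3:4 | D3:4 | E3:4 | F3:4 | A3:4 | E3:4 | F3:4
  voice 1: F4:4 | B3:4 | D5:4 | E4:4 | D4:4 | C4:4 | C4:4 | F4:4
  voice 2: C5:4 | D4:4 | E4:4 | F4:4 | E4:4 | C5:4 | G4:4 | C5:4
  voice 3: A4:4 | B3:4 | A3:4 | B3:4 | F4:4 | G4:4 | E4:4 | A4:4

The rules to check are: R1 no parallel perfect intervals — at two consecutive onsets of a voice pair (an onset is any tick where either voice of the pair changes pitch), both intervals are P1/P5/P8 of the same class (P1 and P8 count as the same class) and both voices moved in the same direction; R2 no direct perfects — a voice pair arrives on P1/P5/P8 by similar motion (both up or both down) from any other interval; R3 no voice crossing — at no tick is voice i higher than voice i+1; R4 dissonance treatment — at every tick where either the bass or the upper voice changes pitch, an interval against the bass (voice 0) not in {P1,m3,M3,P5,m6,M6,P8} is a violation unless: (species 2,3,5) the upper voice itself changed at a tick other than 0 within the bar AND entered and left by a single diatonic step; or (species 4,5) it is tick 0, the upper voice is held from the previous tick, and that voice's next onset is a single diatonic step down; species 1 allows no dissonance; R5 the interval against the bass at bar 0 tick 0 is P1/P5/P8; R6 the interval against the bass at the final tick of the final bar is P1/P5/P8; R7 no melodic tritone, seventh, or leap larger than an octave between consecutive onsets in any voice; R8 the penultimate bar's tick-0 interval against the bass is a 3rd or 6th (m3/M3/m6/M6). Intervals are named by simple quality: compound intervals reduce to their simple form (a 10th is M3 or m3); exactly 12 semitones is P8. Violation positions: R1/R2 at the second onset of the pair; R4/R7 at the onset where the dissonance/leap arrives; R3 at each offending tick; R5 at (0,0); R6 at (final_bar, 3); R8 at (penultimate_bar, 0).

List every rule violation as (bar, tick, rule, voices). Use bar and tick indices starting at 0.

bar 0: v0=F3 v1=F4 v2=C5 v3=A4 downbeat M3
bar 1: v0=E3 v1=B3 v2=D4 v3=B3 downbeat P5
bar 2: v0=D3 v1=D5 v2=E4 v3=A3 downbeat P5
bar 3: v0=E3 v1=E4 v2=F4 v3=B3 downbeat P5
bar 4: v0=F3 v1=D4 v2=E4 v3=F4 downbeat P8
bar 5: v0=A3 v1=C4 v2=C5 v3=G4 downbeat m7
bar 6: v0=E3 v1=C4 v2=G4 v3=E4 downbeat P8
bar 7: v0=F3 v1=F4 v2=C5 v3=A4 downbeat M3
  -> R3 @ bar 0 tick 0 v(2, 3): C5 above A4
  -> R5 @ bar 0 tick 0 v(0, 3): opens on M3
  -> R3 @ bar 0 tick 1 v(2, 3): C5 above A4
  -> R3 @ bar 0 tick 2 v(2, 3): C5 above A4
  -> R3 @ bar 0 tick 3 v(2, 3): C5 above A4
  -> R2 @ bar 1 tick 0 v(0, 1): F3/F4 P8 -> E3/B3 P5 similar
  -> R2 @ bar 1 tick 0 v(0, 3): F3/A4 M3 -> E3/B3 P5 similar
  -> R2 @ bar 1 tick 0 v(1, 3): F4/A4 M3 -> B3/B3 P1 similar
  -> R3 @ bar 1 tick 0 v(2, 3): D4 above B3
  -> R4 @ bar 1 tick 0 v(0, 2): E3/D4 m7 untreated
  -> R7 @ bar 1 tick 0 v(1,): F4->B3 leap 6st
  -> R7 @ bar 1 tick 0 v(2,): C5->D4 leap 10st
  -> R7 @ bar 1 tick 0 v(3,): A4->B3 leap 10st
  -> R3 @ bar 1 tick 1 v(2, 3): D4 above B3
  -> R3 @ bar 1 tick 2 v(2, 3): D4 above B3
  -> R3 @ bar 1 tick 3 v(2, 3): D4 above B3
  -> R1 @ bar 2 tick 0 v(0, 3): E3/B3 P5 -> D3/A3 P5 similar
  -> R3 @ bar 2 tick 0 v(1, 2): D5 above E4
  -> R3 @ bar 2 tick 0 v(2, 3): E4 above A3
  -> R4 @ bar 2 tick 0 v(0, 2): D3/E4 M2 untreated
  -> R7 @ bar 2 tick 0 v(1,): B3->D5 leap 15st
  -> R3 @ bar 2 tick 1 v(1, 2): D5 above E4
  -> R3 @ bar 2 tick 1 v(2, 3): E4 above A3
  -> R3 @ bar 2 tick 2 v(1, 2): D5 above E4
  -> R3 @ bar 2 tick 2 v(2, 3): E4 above A3
  -> R3 @ bar 2 tick 3 v(1, 2): D5 above E4
  -> R3 @ bar 2 tick 3 v(2, 3): E4 above A3
  -> R1 @ bar 3 tick 0 v(0, 3): D3/A3 P5 -> E3/B3 P5 similar
  -> R3 @ bar 3 tick 0 v(2, 3): F4 above B3
  -> R4 @ bar 3 tick 0 v(0, 2): E3/F4 m2 untreated
  -> R7 @ bar 3 tick 0 v(1,): D5->E4 leap 10st
  -> R3 @ bar 3 tick 1 v(2, 3): F4 above B3
  -> R3 @ bar 3 tick 2 v(2, 3): F4 above B3
  -> R3 @ bar 3 tick 3 v(2, 3): F4 above B3
  -> R2 @ bar 4 tick 0 v(0, 3): E3/B3 P5 -> F3/F4 P8 similar
  -> R4 @ bar 4 tick 0 v(0, 2): F3/E4 M7 untreated
  -> R7 @ bar 4 tick 0 v(3,): B3->F4 leap 6st
  -> R3 @ bar 5 tick 0 v(2, 3): C5 above G4
  -> R4 @ bar 5 tick 0 v(0, 3): A3/G4 m7 untreated
  -> R3 @ bar 5 tick 1 v(2, 3): C5 above G4
  -> R3 @ bar 5 tick 2 v(2, 3): C5 above G4
  -> R3 @ bar 5 tick 3 v(2, 3): C5 above G4
  -> R2 @ bar 6 tick 0 v(0, 3): A3/G4 m7 -> E3/E4 P8 similar
  -> R3 @ bar 6 tick 0 v(2, 3): G4 above E4
  -> R8 @ bar 6 tick 0 v(0, 3): penult P8 not 3rd/6th
  -> R3 @ bar 6 tick 1 v(2, 3): G4 above E4
  -> R3 @ bar 6 tick 2 v(2, 3): G4 above E4
  -> R3 @ bar 6 tick 3 v(2, 3): G4 above E4
  -> R1 @ bar 7 tick 0 v(1, 2): C4/G4 P5 -> F4/C5 P5 similar
  -> R2 @ bar 7 tick 0 v(0, 1): E3/C4 m6 -> F3/F4 P8 similar
  -> R2 @ bar 7 tick 0 v(0, 2): E3/G4 m3 -> F3/C5 P5 similar
  -> R3 @ bar 7 tick 0 v(2, 3): C5 above A4
  -> R3 @ bar 7 tick 1 v(2, 3): C5 above A4
  -> R3 @ bar 7 tick 2 v(2, 3): C5 above A4
  -> R3 @ bar 7 tick 3 v(2, 3): C5 above A4
  -> R6 @ bar 7 tick 3 v(0, 3): closes on M3

(0, 0, R3, (2, 3))
(0, 0, R5, (0, 3))
(0, 1, R3, (2, 3))
(0, 2, R3, (2, 3))
(0, 3, R3, (2, 3))
(1, 0, R2, (0, 1))
(1, 0, R2, (0, 3))
(1, 0, R2, (1, 3))
(1, 0, R3, (2, 3))
(1, 0, R4, (0, 2))
(1, 0, R7, (1,))
(1, 0, R7, (2,))
(1, 0, R7, (3,))
(1, 1, R3, (2, 3))
(1, 2, R3, (2, 3))
(1, 3, R3, (2, 3))
(2, 0, R1, (0, 3))
(2, 0, R3, (1, 2))
(2, 0, R3, (2, 3))
(2, 0, R4, (0, 2))
(2, 0, R7, (1,))
(2, 1, R3, (1, 2))
(2, 1, R3, (2, 3))
(2, 2, R3, (1, 2))
(2, 2, R3, (2, 3))
(2, 3, R3, (1, 2))
(2, 3, R3, (2, 3))
(3, 0, R1, (0, 3))
(3, 0, R3, (2, 3))
(3, 0, R4, (0, 2))
(3, 0, R7, (1,))
(3, 1, R3, (2, 3))
(3, 2, R3, (2, 3))
(3, 3, R3, (2, 3))
(4, 0, R2, (0, 3))
(4, 0, R4, (0, 2))
(4, 0, R7, (3,))
(5, 0, R3, (2, 3))
(5, 0, R4, (0, 3))
(5, 1, R3, (2, 3))
(5, 2, R3, (2, 3))
(5, 3, R3, (2, 3))
(6, 0, R2, (0, 3))
(6, 0, R3, (2, 3))
(6, 0, R8, (0, 3))
(6, 1, R3, (2, 3))
(6, 2, R3, (2, 3))
(6, 3, R3, (2, 3))
(7, 0, R1, (1, 2))
(7, 0, R2, (0, 1))
(7, 0, R2, (0, 2))
(7, 0, R3, (2, 3))
(7, 1, R3, (2, 3))
(7, 2, R3, (2, 3))
(7, 3, R3, (2, 3))
(7, 3, R6, (0, 3))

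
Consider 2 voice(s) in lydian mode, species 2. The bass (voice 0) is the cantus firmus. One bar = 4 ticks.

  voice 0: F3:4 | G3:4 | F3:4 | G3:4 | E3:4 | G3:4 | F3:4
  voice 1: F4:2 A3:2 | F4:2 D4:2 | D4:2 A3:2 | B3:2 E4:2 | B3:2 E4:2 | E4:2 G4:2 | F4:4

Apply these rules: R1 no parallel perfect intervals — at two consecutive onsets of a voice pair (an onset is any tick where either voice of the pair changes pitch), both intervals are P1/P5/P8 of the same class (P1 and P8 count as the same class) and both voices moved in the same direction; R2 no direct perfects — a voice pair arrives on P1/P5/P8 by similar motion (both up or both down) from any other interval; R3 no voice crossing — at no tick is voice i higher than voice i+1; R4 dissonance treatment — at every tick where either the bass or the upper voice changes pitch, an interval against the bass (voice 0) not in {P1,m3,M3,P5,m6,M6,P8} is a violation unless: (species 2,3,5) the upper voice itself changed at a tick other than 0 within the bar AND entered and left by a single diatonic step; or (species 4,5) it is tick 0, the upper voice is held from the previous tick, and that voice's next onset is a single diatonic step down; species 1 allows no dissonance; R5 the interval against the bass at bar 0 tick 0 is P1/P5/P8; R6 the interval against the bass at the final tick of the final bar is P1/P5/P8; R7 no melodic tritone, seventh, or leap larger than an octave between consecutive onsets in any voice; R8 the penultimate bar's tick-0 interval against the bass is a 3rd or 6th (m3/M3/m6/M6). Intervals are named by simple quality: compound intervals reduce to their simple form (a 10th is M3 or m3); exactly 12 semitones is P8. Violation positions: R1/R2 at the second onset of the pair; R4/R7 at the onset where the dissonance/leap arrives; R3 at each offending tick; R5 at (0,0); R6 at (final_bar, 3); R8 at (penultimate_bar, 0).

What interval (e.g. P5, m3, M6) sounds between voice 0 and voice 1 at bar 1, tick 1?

m7

voice 0=G3 voice 1=F4 -> m7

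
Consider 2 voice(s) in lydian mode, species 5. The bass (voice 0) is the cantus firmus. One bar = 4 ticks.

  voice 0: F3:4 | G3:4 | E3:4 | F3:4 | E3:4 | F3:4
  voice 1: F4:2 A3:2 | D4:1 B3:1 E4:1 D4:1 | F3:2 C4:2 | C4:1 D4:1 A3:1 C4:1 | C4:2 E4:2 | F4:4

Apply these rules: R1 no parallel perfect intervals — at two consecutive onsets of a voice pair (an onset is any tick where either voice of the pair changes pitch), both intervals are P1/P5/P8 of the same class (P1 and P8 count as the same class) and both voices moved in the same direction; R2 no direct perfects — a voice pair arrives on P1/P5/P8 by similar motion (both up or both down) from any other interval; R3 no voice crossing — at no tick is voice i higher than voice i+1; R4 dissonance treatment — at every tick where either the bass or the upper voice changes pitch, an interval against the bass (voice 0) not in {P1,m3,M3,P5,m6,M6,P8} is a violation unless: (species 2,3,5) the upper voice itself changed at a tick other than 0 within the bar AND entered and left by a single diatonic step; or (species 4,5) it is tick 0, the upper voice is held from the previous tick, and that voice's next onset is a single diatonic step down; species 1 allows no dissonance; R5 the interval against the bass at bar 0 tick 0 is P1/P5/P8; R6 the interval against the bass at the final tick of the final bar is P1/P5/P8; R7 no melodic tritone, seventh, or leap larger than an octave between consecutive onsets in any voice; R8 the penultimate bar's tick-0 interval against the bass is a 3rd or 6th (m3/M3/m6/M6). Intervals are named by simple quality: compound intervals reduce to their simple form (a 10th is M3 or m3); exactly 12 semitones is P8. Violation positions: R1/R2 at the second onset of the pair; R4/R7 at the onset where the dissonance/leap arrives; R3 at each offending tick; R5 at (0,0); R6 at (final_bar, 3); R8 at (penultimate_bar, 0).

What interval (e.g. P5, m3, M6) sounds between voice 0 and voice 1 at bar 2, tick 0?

m2

voice 0=E3 voice 1=F3 -> m2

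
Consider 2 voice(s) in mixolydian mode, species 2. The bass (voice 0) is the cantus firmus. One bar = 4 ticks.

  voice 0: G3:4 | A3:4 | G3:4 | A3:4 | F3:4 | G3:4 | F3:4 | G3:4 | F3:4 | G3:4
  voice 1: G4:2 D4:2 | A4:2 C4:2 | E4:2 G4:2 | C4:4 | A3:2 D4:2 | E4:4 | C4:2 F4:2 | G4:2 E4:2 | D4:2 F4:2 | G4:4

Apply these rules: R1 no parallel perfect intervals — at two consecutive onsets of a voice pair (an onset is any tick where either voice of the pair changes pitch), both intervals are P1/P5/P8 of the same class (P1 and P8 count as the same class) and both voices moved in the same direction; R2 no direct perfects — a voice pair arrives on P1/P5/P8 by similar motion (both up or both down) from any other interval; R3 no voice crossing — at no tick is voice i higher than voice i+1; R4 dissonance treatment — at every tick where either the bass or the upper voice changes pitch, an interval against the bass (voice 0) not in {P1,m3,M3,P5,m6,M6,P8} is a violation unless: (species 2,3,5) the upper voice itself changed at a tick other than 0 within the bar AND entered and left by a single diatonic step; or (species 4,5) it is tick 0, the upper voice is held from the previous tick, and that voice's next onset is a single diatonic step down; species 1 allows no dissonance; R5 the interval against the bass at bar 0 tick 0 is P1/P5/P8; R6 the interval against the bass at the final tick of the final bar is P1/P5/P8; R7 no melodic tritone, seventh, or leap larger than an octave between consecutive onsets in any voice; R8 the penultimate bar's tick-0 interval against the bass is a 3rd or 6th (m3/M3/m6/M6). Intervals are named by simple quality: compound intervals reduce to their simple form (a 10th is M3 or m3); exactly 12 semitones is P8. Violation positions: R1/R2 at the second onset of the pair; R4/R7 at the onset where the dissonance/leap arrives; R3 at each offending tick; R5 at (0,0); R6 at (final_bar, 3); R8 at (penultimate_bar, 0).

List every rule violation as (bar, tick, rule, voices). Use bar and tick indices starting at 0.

(1, 0, R2, (0, 1))
(6, 0, R2, (0, 1))
(7, 0, R1, (0, 1))
(9, 0, R1, (0, 1))

bar 0: v0=G3 v1=G4 downbeat P8
bar 1: v0=A3 v1=A4 downbeat P8
bar 2: v0=G3 v1=E4 downbeat M6
bar 3: v0=A3 v1=C4 downbeat m3
bar 4: v0=F3 v1=A3 downbeat M3
bar 5: v0=G3 v1=E4 downbeat M6
bar 6: v0=F3 v1=C4 downbeat P5
bar 7: v0=G3 v1=G4 downbeat P8
bar 8: v0=F3 v1=D4 downbeat M6
bar 9: v0=G3 v1=G4 downbeat P8
  -> R2 @ bar 1 tick 0 v(0, 1): G3/D4 P5 -> A3/A4 P8 similar
  -> R2 @ bar 6 tick 0 v(0, 1): G3/E4 M6 -> F3/C4 P5 similar
  -> R1 @ bar 7 tick 0 v(0, 1): F3/F4 P8 -> G3/G4 P8 similar
  -> R1 @ bar 9 tick 0 v(0, 1): F3/F4 P8 -> G3/G4 P8 similar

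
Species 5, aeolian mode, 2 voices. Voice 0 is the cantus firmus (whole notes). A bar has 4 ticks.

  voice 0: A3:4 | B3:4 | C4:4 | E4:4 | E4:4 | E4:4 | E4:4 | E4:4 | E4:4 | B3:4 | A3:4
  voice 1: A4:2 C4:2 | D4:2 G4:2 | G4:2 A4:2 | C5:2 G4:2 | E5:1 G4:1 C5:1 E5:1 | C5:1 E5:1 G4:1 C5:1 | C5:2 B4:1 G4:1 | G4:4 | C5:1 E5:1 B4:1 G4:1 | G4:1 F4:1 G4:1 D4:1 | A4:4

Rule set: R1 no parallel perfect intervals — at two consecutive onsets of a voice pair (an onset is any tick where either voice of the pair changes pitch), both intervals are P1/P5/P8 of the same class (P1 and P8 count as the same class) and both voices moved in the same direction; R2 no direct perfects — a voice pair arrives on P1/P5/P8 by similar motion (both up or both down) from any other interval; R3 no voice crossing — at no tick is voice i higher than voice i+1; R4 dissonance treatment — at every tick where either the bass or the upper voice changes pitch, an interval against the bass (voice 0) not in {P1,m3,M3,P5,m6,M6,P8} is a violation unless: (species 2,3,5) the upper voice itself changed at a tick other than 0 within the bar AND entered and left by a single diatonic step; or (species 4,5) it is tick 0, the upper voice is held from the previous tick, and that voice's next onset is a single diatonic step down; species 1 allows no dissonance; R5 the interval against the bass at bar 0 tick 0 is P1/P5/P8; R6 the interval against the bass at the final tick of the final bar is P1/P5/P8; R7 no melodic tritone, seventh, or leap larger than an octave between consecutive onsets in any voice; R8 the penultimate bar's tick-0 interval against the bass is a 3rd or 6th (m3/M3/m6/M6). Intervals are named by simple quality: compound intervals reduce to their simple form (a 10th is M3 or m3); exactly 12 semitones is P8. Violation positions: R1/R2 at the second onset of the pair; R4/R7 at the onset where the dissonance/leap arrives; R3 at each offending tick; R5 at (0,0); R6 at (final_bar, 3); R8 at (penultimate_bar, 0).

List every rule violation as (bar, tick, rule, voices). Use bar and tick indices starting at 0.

No violations across 11 bars (A3..A3 vs A4..A4).

bar 0: v0=A3 v1=A4 downbeat P8
bar 1: v0=B3 v1=D4 downbeat m3
bar 2: v0=C4 v1=G4 downbeat P5
bar 3: v0=E4 v1=C5 downbeat m6
bar 4: v0=E4 v1=E5 downbeat P8
bar 5: v0=E4 v1=C5 downbeat m6
bar 6: v0=E4 v1=C5 downbeat m6
bar 7: v0=E4 v1=G4 downbeat m3
bar 8: v0=E4 v1=C5 downbeat m6
bar 9: v0=B3 v1=G4 downbeat m6
bar 10: v0=A3 v1=A4 downbeat P8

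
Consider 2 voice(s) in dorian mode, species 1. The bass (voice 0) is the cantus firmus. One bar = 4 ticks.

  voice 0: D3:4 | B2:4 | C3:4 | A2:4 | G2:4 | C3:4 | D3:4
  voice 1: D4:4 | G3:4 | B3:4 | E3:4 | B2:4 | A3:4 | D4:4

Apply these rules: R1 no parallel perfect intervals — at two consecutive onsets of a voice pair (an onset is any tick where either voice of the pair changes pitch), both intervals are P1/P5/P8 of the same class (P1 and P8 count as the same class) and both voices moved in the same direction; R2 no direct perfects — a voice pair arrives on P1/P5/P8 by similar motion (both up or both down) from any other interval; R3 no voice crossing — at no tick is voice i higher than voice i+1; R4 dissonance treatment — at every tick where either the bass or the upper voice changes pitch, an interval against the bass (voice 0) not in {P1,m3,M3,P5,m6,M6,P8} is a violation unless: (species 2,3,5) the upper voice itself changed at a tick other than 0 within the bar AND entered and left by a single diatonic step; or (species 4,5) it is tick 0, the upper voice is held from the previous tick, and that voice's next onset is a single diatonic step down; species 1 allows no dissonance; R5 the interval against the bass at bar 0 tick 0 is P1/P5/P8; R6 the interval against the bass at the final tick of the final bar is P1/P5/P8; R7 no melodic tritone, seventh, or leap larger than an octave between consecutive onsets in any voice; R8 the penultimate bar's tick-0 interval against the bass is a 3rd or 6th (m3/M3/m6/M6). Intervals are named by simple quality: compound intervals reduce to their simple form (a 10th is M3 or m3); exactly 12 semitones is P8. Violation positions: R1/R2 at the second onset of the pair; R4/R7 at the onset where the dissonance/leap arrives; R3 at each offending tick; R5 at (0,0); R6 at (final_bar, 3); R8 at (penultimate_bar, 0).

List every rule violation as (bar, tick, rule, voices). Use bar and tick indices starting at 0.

bar 0: v0=D3 v1=D4 downbeat P8
bar 1: v0=B2 v1=G3 downbeat m6
bar 2: v0=C3 v1=B3 downbeat M7
bar 3: v0=A2 v1=E3 downbeat P5
bar 4: v0=G2 v1=B2 downbeat M3
bar 5: v0=C3 v1=A3 downbeat M6
bar 6: v0=D3 v1=D4 downbeat P8
  -> R4 @ bar 2 tick 0 v(0, 1): C3/B3 M7 untreated
  -> R2 @ bar 3 tick 0 v(0, 1): C3/B3 M7 -> A2/E3 P5 similar
  -> R7 @ bar 5 tick 0 v(1,): B2->A3 leap 10st
  -> R2 @ bar 6 tick 0 v(0, 1): C3/A3 M6 -> D3/D4 P8 similar

(2, 0, R4, (0, 1))
(3, 0, R2, (0, 1))
(5, 0, R7, (1,))
(6, 0, R2, (0, 1))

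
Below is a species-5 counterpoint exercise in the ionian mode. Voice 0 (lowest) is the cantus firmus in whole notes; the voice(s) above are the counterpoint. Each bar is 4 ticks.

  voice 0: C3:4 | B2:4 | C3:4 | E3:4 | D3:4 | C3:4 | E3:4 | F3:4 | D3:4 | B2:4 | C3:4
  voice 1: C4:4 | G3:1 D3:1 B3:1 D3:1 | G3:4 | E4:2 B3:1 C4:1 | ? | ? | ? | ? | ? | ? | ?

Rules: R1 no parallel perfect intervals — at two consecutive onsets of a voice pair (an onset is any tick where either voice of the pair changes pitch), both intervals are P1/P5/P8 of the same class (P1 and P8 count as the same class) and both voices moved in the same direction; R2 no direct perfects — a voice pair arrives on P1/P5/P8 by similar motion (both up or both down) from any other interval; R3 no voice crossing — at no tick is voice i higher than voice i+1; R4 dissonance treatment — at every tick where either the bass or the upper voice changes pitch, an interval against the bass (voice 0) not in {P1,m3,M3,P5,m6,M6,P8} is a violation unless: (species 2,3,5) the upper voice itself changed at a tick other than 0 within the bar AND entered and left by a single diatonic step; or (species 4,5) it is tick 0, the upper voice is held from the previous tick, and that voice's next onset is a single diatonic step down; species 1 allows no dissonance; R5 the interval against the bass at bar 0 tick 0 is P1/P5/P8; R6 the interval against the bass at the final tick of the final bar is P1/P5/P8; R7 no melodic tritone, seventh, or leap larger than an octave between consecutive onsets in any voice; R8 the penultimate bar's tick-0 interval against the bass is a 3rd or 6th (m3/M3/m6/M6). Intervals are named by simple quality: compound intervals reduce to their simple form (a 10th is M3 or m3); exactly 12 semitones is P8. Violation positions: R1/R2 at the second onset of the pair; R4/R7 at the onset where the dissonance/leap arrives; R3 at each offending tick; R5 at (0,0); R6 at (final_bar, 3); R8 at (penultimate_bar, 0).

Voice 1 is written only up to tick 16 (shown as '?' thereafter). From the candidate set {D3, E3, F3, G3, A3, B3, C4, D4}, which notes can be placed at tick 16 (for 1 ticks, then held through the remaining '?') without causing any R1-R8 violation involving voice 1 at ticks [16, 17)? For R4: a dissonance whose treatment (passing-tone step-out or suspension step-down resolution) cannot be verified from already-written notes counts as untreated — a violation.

{B3, D4, F3}

D3: violates R2,R7
E3: violates R4
F3: legal
G3: violates R4
A3: violates R2
B3: legal
C4: violates R4
D4: legal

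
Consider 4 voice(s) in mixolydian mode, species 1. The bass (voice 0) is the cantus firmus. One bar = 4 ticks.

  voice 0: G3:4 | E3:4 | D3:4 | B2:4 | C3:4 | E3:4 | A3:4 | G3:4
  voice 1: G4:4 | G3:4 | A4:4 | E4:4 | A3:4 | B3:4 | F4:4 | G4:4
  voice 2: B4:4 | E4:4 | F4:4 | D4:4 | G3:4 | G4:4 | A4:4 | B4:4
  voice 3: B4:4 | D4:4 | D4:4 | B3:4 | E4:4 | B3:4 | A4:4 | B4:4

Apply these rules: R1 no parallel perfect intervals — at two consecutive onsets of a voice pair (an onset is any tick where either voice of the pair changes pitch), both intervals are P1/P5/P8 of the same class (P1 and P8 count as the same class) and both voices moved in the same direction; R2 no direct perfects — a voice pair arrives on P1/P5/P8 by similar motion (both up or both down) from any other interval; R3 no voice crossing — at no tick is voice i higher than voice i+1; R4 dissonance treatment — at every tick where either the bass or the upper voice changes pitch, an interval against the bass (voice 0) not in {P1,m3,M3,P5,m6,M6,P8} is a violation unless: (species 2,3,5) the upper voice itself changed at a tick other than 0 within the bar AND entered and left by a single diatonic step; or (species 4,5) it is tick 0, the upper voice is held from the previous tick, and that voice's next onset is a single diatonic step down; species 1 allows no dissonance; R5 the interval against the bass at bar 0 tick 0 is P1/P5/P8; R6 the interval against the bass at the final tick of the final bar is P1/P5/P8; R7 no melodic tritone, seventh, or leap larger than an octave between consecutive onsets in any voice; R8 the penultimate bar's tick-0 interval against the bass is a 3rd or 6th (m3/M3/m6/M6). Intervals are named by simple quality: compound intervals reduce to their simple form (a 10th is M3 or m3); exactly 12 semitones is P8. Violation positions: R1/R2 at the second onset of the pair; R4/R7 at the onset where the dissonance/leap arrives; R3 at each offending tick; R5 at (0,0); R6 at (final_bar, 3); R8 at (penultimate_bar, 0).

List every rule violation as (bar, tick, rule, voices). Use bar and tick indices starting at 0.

bar 0: v0=G3 v1=G4 v2=B4 v3=B4 downbeat M3
bar 1: v0=E3 v1=G3 v2=E4 v3=D4 downbeat m7
bar 2: v0=D3 v1=A4 v2=F4 v3=D4 downbeat P8
bar 3: v0=B2 v1=E4 v2=D4 v3=B3 downbeat P8
bar 4: v0=C3 v1=A3 v2=G3 v3=E4 downbeat M3
bar 5: v0=E3 v1=B3 v2=G4 v3=B3 downbeat P5
bar 6: v0=A3 v1=F4 v2=A4 v3=A4 downbeat P8
bar 7: v0=G3 v1=G4 v2=B4 v3=B4 downbeat M3
  -> R5 @ bar 0 tick 0 v(0, 2): opens on M3
  -> R5 @ bar 0 tick 0 v(0, 3): opens on M3
  -> R2 @ bar 1 tick 0 v(0, 2): G3/B4 M3 -> E3/E4 P8 similar
  -> R2 @ bar 1 tick 0 v(1, 3): G4/B4 M3 -> G3/D4 P5 similar
  -> R3 @ bar 1 tick 0 v(2, 3): E4 above D4
  -> R4 @ bar 1 tick 0 v(0, 3): E3/D4 m7 untreated
  -> R3 @ bar 1 tick 1 v(2, 3): E4 above D4
  -> R3 @ bar 1 tick 2 v(2, 3): E4 above D4
  -> R3 @ bar 1 tick 3 v(2, 3): E4 above D4
  -> R3 @ bar 2 tick 0 v(1, 2): A4 above F4
  -> R3 @ bar 2 tick 0 v(2, 3): F4 above D4
  -> R7 @ bar 2 tick 0 v(1,): G3->A4 leap 14st
  -> R3 @ bar 2 tick 1 v(1, 2): A4 above F4
  -> R3 @ bar 2 tick 1 v(2, 3): F4 above D4
  -> R3 @ bar 2 tick 2 v(1, 2): A4 above F4
  -> R3 @ bar 2 tick 2 v(2, 3): F4 above D4
  -> R3 @ bar 2 tick 3 v(1, 2): A4 above F4
  -> R3 @ bar 2 tick 3 v(2, 3): F4 above D4
  -> R1 @ bar 3 tick 0 v(0, 3): D3/D4 P8 -> B2/B3 P8 similar
  -> R3 @ bar 3 tick 0 v(1, 2): E4 above D4
  -> R3 @ bar 3 tick 0 v(2, 3): D4 above B3
  -> R4 @ bar 3 tick 0 v(0, 1): B2/E4 P4 untreated
  -> R3 @ bar 3 tick 1 v(1, 2): E4 above D4
  -> R3 @ bar 3 tick 1 v(2, 3): D4 above B3
  -> R3 @ bar 3 tick 2 v(1, 2): E4 above D4
  -> R3 @ bar 3 tick 2 v(2, 3): D4 above B3
  -> R3 @ bar 3 tick 3 v(1, 2): E4 above D4
  -> R3 @ bar 3 tick 3 v(2, 3): D4 above B3
  -> R3 @ bar 4 tick 0 v(1, 2): A3 above G3
  -> R3 @ bar 4 tick 1 v(1, 2): A3 above G3
  -> R3 @ bar 4 tick 2 v(1, 2): A3 above G3
  -> R3 @ bar 4 tick 3 v(1, 2): A3 above G3
  -> R2 @ bar 5 tick 0 v(0, 1): C3/A3 M6 -> E3/B3 P5 similar
  -> R3 @ bar 5 tick 0 v(2, 3): G4 above B3
  -> R3 @ bar 5 tick 1 v(2, 3): G4 above B3
  -> R3 @ bar 5 tick 2 v(2, 3): G4 above B3
  -> R3 @ bar 5 tick 3 v(2, 3): G4 above B3
  -> R2 @ bar 6 tick 0 v(0, 2): E3/G4 m3 -> A3/A4 P8 similar
  -> R2 @ bar 6 tick 0 v(0, 3): E3/B3 P5 -> A3/A4 P8 similar
  -> R2 @ bar 6 tick 0 v(2, 3): G4/B3 m6 -> A4/A4 P1 similar
  -> R7 @ bar 6 tick 0 v(1,): B3->F4 leap 6st
  -> R7 @ bar 6 tick 0 v(3,): B3->A4 leap 10st
  -> R8 @ bar 6 tick 0 v(0, 2): penult P8 not 3rd/6th
  -> R8 @ bar 6 tick 0 v(0, 3): penult P8 not 3rd/6th
  -> R1 @ bar 7 tick 0 v(2, 3): A4/A4 P1 -> B4/B4 P1 similar
  -> R6 @ bar 7 tick 3 v(0, 2): closes on M3
  -> R6 @ bar 7 tick 3 v(0, 3): closes on M3

(0, 0, R5, (0, 2))
(0, 0, R5, (0, 3))
(1, 0, R2, (0, 2))
(1, 0, R2, (1, 3))
(1, 0, R3, (2, 3))
(1, 0, R4, (0, 3))
(1, 1, R3, (2, 3))
(1, 2, R3, (2, 3))
(1, 3, R3, (2, 3))
(2, 0, R3, (1, 2))
(2, 0, R3, (2, 3))
(2, 0, R7, (1,))
(2, 1, R3, (1, 2))
(2, 1, R3, (2, 3))
(2, 2, R3, (1, 2))
(2, 2, R3, (2, 3))
(2, 3, R3, (1, 2))
(2, 3, R3, (2, 3))
(3, 0, R1, (0, 3))
(3, 0, R3, (1, 2))
(3, 0, R3, (2, 3))
(3, 0, R4, (0, 1))
(3, 1, R3, (1, 2))
(3, 1, R3, (2, 3))
(3, 2, R3, (1, 2))
(3, 2, R3, (2, 3))
(3, 3, R3, (1, 2))
(3, 3, R3, (2, 3))
(4, 0, R3, (1, 2))
(4, 1, R3, (1, 2))
(4, 2, R3, (1, 2))
(4, 3, R3, (1, 2))
(5, 0, R2, (0, 1))
(5, 0, R3, (2, 3))
(5, 1, R3, (2, 3))
(5, 2, R3, (2, 3))
(5, 3, R3, (2, 3))
(6, 0, R2, (0, 2))
(6, 0, R2, (0, 3))
(6, 0, R2, (2, 3))
(6, 0, R7, (1,))
(6, 0, R7, (3,))
(6, 0, R8, (0, 2))
(6, 0, R8, (0, 3))
(7, 0, R1, (2, 3))
(7, 3, R6, (0, 2))
(7, 3, R6, (0, 3))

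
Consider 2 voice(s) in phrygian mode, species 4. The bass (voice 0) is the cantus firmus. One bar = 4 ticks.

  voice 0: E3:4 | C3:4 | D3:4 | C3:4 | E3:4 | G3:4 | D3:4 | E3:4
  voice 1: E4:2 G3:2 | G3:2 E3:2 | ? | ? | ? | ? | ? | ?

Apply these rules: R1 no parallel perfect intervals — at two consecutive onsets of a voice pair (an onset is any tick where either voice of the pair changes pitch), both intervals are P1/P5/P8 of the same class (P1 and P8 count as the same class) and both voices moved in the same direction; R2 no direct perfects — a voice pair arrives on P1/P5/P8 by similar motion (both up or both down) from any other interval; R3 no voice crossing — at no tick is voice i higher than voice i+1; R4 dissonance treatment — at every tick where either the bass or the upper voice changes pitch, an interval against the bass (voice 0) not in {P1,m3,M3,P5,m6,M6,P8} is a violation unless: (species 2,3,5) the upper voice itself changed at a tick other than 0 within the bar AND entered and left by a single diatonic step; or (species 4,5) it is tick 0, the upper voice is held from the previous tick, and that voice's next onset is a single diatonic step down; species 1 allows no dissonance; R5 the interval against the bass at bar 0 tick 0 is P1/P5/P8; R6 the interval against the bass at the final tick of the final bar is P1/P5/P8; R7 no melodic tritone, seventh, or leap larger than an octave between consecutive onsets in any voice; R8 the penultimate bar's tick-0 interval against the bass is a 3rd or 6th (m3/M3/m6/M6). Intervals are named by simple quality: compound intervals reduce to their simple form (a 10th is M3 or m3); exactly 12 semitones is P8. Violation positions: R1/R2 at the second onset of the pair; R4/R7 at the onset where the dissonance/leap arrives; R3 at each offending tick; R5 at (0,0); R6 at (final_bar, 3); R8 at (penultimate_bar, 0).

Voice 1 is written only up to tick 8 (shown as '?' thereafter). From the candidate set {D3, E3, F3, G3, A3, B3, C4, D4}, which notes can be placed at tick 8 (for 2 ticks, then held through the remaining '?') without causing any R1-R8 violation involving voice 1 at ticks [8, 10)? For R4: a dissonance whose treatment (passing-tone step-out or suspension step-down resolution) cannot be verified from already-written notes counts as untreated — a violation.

D3: legal
E3: violates R4
F3: legal
G3: violates R4
A3: violates R2
B3: legal
C4: violates R4
D4: violates R2,R7

{B3, D3, F3}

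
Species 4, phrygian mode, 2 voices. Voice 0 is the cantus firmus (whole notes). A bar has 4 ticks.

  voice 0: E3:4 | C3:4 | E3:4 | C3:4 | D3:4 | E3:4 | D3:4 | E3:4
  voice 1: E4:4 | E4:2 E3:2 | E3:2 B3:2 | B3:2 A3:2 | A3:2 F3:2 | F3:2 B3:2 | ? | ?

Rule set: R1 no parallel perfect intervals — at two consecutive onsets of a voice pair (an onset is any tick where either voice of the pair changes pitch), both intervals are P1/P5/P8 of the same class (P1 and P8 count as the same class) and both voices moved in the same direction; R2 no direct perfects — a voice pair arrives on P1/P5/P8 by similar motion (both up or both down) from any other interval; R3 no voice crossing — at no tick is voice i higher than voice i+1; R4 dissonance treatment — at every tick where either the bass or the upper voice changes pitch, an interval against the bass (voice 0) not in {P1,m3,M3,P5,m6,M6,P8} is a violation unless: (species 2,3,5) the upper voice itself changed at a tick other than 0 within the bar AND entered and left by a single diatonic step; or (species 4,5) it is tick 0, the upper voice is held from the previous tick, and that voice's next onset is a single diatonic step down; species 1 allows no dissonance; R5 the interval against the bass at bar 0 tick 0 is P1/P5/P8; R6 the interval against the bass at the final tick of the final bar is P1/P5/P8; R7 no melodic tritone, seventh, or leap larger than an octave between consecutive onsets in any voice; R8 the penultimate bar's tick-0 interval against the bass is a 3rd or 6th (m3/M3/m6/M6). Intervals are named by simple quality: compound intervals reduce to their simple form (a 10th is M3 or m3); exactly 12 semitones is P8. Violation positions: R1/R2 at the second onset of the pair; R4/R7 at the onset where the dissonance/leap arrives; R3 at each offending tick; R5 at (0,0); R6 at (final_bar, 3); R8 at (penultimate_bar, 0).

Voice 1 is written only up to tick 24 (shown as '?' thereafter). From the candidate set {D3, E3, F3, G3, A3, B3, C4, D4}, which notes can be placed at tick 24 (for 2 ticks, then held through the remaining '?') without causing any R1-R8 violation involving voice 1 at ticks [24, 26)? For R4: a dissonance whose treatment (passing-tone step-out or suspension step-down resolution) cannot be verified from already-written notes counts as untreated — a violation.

D3: violates R2,R8
E3: violates R4,R8
F3: violates R7
G3: violates R4,R8
A3: violates R1,R8
B3: legal
C4: violates R4,R8
D4: violates R8

{B3}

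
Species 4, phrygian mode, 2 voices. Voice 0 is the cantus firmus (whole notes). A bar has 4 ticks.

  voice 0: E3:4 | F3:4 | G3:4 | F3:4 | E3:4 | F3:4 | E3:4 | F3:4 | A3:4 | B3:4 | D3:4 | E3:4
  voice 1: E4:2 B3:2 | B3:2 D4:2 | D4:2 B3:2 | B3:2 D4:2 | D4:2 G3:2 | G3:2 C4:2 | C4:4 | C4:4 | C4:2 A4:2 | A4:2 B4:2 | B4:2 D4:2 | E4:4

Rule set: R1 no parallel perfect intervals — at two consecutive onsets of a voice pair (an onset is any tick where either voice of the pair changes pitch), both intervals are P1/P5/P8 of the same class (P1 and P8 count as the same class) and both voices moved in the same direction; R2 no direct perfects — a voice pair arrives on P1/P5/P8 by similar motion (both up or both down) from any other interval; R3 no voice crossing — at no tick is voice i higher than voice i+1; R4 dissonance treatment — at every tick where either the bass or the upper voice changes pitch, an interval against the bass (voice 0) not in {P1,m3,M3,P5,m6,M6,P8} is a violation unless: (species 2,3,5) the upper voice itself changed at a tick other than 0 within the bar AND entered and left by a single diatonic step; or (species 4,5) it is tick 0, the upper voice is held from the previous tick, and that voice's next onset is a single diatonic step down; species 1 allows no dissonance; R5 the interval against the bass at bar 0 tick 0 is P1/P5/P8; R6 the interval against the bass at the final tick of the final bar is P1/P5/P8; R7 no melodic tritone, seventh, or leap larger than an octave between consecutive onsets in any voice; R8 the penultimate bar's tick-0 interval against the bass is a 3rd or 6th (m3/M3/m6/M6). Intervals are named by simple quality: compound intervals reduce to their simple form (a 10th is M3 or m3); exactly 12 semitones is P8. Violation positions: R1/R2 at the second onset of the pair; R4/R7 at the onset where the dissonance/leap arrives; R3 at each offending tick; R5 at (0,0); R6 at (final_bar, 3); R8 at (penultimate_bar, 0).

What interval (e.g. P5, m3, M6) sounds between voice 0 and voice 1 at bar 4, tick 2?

voice 0=E3 voice 1=G3 -> m3

m3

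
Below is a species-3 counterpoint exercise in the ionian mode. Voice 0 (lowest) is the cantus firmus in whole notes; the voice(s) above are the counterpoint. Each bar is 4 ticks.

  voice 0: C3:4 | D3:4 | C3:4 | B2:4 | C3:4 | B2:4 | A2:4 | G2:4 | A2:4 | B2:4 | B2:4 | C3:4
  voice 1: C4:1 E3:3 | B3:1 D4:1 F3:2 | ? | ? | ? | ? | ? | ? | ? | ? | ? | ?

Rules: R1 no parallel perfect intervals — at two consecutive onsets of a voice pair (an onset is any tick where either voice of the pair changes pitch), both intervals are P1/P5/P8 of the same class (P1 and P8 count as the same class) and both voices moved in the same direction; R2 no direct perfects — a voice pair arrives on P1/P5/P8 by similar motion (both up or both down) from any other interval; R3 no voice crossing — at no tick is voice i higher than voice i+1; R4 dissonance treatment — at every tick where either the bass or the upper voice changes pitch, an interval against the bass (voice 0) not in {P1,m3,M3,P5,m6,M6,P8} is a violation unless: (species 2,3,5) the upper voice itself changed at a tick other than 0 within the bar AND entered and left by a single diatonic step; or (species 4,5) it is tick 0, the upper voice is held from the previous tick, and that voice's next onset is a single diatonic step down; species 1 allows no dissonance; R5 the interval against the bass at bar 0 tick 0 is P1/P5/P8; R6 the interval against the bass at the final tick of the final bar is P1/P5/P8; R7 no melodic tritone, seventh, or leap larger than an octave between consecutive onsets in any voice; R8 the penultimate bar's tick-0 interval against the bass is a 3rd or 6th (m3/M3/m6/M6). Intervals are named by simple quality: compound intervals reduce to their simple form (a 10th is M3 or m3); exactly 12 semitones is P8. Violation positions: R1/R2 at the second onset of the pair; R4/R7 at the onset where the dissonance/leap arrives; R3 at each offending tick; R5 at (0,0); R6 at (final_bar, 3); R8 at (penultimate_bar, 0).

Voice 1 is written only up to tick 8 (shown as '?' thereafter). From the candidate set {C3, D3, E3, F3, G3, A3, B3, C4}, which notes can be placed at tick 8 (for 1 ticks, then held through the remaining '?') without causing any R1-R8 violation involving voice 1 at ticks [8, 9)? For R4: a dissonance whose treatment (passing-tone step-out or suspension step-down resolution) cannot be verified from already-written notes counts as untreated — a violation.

C3: violates R2
D3: violates R4
E3: legal
F3: violates R4
G3: legal
A3: legal
B3: violates R4,R7
C4: legal

{A3, C4, E3, G3}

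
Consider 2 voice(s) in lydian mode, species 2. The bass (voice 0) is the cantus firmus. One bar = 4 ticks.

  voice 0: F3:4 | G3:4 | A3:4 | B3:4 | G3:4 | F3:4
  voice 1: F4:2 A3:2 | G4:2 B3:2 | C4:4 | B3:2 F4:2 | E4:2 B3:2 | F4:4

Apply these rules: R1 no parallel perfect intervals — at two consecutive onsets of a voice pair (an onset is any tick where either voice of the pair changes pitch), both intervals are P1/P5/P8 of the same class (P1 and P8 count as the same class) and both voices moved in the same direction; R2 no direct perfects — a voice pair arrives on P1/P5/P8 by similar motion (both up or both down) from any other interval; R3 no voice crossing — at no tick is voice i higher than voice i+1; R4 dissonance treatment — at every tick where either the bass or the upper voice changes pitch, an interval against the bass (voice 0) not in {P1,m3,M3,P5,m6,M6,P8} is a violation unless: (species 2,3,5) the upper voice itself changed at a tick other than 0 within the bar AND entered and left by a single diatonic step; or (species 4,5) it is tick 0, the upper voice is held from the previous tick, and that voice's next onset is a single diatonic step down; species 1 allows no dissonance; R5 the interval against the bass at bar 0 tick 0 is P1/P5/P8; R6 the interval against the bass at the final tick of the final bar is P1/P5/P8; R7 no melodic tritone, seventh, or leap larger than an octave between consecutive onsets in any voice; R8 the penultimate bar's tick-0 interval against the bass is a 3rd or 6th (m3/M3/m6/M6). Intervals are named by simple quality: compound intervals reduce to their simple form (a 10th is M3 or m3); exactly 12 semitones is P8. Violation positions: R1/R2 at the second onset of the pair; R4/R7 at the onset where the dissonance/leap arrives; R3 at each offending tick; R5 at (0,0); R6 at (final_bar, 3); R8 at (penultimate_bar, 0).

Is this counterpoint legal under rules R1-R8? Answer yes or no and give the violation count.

bar 0: v0=F3 v1=F4 (P8)
bar 1: v0=G3 v1=G4 (P8)
bar 2: v0=A3 v1=C4 (m3)
bar 3: v0=B3 v1=B3 (P1)
bar 4: v0=G3 v1=E4 (M6)
bar 5: v0=F3 v1=F4 (P8)
  R2 @ bar1.0: F3/A3 M3 -> G3/G4 P8 similar
  R7 @ bar1.0: A3->G4 leap 10st
  R4 @ bar3.2: B3/F4 TT untreated
  R7 @ bar3.2: B3->F4 leap 6st
  R7 @ bar5.0: B3->F4 leap 6st

No (5 violations)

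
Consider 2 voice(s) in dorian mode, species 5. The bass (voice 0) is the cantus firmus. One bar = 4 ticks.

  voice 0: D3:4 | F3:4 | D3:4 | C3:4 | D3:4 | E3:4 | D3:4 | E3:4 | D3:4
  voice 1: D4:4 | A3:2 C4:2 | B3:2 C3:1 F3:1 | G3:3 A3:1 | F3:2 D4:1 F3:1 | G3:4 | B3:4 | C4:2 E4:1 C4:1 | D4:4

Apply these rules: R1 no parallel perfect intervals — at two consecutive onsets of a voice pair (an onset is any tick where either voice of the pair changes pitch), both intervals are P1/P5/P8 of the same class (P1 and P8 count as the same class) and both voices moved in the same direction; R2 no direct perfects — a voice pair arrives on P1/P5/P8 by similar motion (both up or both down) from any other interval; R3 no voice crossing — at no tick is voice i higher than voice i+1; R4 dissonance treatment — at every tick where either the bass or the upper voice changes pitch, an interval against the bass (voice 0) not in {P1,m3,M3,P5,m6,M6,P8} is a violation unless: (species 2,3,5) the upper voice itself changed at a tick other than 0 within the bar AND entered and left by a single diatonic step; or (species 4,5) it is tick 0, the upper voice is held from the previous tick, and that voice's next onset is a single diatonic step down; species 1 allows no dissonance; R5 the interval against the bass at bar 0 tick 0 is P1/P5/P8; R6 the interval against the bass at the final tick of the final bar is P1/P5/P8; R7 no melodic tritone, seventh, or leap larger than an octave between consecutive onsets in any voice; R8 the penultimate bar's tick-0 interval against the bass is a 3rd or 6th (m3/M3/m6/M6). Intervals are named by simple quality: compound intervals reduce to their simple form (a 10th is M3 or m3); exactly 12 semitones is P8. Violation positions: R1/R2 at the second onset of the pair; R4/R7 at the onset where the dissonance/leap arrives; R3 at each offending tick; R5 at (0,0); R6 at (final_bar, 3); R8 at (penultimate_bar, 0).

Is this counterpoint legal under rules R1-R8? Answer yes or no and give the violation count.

bar 0: v0=D3 v1=D4 (P8)
bar 1: v0=F3 v1=A3 (M3)
bar 2: v0=D3 v1=B3 (M6)
bar 3: v0=C3 v1=G3 (P5)
bar 4: v0=D3 v1=F3 (m3)
bar 5: v0=E3 v1=G3 (m3)
bar 6: v0=D3 v1=B3 (M6)
bar 7: v0=E3 v1=C4 (m6)
bar 8: v0=D3 v1=D4 (P8)
  R3 @ bar2.2: D3 above C3
  R4 @ bar2.2: D3/C3 M2 untreated
  R7 @ bar2.2: B3->C3 leap 11st

No (3 violations)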